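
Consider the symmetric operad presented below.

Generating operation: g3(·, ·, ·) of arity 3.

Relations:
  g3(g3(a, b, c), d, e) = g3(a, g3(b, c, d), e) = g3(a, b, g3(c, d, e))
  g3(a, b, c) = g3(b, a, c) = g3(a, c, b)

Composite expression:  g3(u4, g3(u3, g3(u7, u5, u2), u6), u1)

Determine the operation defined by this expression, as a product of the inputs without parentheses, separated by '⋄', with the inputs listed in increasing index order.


u1 ⋄ u2 ⋄ u3 ⋄ u4 ⋄ u5 ⋄ u6 ⋄ u7

Both nesting and order wash out for g3; what remains is which u's occur.
g3(u7, u5, u2) spells out as u7 ⋄ u5 ⋄ u2
g3(u3, g3(u7, u5, u2), u6) spells out as u3 ⋄ u7 ⋄ u5 ⋄ u2 ⋄ u6
g3(u4, g3(u3, g3(u7, u5, u2), u6), u1) spells out as u4 ⋄ u3 ⋄ u7 ⋄ u5 ⋄ u2 ⋄ u6 ⋄ u1
rearranged into index order: u1 ⋄ u2 ⋄ u3 ⋄ u4 ⋄ u5 ⋄ u6 ⋄ u7


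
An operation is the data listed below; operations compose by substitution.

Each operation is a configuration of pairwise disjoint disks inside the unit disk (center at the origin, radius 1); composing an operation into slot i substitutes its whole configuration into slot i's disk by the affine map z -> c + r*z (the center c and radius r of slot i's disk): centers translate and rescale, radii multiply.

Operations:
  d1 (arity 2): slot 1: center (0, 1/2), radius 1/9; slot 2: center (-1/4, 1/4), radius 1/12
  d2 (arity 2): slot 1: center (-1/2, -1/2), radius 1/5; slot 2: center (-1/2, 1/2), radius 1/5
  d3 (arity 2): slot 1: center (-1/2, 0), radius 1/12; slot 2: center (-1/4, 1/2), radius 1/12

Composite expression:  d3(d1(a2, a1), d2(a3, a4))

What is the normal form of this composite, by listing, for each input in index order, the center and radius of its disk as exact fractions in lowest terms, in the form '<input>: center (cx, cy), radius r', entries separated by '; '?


a1: center (-25/48, 1/48), radius 1/144; a2: center (-1/2, 1/24), radius 1/108; a3: center (-7/24, 11/24), radius 1/60; a4: center (-7/24, 13/24), radius 1/60

Each a-disk chains the slot maps above it in d3; radii multiply.
a2: after 2 affine steps, its disk has center (-1/2, 1/24), radius 1/108
a1: after 2 affine steps, its disk has center (-25/48, 1/48), radius 1/144
a3: after 2 affine steps, its disk has center (-7/24, 11/24), radius 1/60
a4: after 2 affine steps, its disk has center (-7/24, 13/24), radius 1/60


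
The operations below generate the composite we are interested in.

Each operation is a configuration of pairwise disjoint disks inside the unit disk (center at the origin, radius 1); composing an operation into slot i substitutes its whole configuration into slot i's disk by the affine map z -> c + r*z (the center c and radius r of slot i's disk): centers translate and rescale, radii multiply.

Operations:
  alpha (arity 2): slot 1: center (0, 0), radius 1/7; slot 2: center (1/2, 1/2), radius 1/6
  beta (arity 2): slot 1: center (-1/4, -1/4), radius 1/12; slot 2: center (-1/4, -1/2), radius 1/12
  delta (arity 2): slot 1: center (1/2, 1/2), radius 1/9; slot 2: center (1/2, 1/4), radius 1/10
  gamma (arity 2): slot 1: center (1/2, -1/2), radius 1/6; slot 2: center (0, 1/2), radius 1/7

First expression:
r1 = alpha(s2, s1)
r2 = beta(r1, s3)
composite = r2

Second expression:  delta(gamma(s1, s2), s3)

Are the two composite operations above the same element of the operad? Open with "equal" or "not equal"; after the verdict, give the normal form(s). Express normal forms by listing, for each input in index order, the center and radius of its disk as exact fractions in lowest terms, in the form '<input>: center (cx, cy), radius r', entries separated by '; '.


The first composite normalizes to s1: center (-5/24, -5/24), radius 1/72; s2: center (-1/4, -1/4), radius 1/84; s3: center (-1/4, -1/2), radius 1/12
The second composite normalizes to s1: center (5/9, 4/9), radius 1/54; s2: center (1/2, 5/9), radius 1/63; s3: center (1/2, 1/4), radius 1/10
Distinct normal forms: not equal.

not equal — first s1: center (-5/24, -5/24), radius 1/72; s2: center (-1/4, -1/4), radius 1/84; s3: center (-1/4, -1/2), radius 1/12, second s1: center (5/9, 4/9), radius 1/54; s2: center (1/2, 5/9), radius 1/63; s3: center (1/2, 1/4), radius 1/10


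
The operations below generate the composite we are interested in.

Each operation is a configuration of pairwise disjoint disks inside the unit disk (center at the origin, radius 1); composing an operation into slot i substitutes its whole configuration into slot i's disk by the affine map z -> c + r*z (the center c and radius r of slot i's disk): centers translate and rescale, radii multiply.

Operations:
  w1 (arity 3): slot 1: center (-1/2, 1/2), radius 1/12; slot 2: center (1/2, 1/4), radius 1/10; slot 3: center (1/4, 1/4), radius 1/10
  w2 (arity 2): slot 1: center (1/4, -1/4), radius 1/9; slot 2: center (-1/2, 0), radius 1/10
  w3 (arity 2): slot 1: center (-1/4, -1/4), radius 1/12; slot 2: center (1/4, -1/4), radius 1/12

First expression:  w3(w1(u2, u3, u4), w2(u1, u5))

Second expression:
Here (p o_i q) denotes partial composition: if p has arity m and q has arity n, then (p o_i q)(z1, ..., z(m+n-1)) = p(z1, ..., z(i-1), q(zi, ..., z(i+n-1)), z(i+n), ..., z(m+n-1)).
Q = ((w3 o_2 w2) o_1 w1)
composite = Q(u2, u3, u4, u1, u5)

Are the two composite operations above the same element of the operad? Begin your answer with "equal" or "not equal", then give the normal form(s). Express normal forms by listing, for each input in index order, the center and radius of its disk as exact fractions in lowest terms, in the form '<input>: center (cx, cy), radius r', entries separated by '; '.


In normal form, the first expression is u1: center (13/48, -13/48), radius 1/108; u2: center (-7/24, -5/24), radius 1/144; u3: center (-5/24, -11/48), radius 1/120; u4: center (-11/48, -11/48), radius 1/120; u5: center (5/24, -1/4), radius 1/120
In normal form, the second expression is u1: center (13/48, -13/48), radius 1/108; u2: center (-7/24, -5/24), radius 1/144; u3: center (-5/24, -11/48), radius 1/120; u4: center (-11/48, -11/48), radius 1/120; u5: center (5/24, -1/4), radius 1/120
Same normal form: equal.

equal — both sides give u1: center (13/48, -13/48), radius 1/108; u2: center (-7/24, -5/24), radius 1/144; u3: center (-5/24, -11/48), radius 1/120; u4: center (-11/48, -11/48), radius 1/120; u5: center (5/24, -1/4), radius 1/120


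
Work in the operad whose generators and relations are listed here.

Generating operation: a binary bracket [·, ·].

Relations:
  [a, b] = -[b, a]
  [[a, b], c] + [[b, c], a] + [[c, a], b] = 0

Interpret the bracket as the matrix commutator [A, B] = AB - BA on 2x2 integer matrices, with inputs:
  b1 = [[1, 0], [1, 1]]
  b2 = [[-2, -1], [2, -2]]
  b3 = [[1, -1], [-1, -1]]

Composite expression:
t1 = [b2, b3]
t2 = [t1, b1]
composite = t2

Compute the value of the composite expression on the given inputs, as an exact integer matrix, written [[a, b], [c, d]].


[[2, 0], [-6, -2]]

[b2, b3] = [[3, 2], [4, -3]]
[[b2, b3], b1] = [[2, 0], [-6, -2]]


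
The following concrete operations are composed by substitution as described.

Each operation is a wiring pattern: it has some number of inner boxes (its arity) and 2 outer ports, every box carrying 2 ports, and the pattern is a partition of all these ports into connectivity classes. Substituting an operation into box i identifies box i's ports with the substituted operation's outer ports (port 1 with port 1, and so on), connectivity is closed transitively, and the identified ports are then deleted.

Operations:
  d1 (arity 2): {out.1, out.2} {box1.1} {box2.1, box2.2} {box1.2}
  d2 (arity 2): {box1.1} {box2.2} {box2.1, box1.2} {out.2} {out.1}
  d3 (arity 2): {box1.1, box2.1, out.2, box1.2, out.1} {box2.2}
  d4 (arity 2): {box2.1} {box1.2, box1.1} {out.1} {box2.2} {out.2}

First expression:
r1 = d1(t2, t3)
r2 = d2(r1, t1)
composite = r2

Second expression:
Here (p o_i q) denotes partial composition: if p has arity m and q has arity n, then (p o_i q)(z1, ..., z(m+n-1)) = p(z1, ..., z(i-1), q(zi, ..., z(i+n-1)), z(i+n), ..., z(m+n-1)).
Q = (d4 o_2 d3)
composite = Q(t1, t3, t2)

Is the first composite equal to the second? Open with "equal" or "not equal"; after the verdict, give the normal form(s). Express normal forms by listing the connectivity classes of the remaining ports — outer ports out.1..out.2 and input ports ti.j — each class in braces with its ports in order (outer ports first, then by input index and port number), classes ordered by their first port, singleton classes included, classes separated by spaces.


not equal; first: {out.1} {out.2} {t1.1} {t1.2} {t2.1} {t2.2} {t3.1, t3.2}; second: {out.1} {out.2} {t1.1, t1.2} {t2.1, t3.1, t3.2} {t2.2}

Reducing the first expression gives {out.1} {out.2} {t1.1} {t1.2} {t2.1} {t2.2} {t3.1, t3.2}
Reducing the second expression gives {out.1} {out.2} {t1.1, t1.2} {t2.1, t3.1, t3.2} {t2.2}
They disagree, so not equal.


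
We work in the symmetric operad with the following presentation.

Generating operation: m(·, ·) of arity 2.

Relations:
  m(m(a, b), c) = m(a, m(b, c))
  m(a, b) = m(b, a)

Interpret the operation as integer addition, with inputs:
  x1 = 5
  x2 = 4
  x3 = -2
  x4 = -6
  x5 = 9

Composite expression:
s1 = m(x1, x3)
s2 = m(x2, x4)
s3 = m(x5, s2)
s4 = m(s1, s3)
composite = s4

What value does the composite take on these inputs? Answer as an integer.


10

m(x1, x3) = 3
m(x2, x4) = -2
m(x5, m(x2, x4)) = 7
m(m(x1, x3), m(x5, m(x2, x4))) = 10


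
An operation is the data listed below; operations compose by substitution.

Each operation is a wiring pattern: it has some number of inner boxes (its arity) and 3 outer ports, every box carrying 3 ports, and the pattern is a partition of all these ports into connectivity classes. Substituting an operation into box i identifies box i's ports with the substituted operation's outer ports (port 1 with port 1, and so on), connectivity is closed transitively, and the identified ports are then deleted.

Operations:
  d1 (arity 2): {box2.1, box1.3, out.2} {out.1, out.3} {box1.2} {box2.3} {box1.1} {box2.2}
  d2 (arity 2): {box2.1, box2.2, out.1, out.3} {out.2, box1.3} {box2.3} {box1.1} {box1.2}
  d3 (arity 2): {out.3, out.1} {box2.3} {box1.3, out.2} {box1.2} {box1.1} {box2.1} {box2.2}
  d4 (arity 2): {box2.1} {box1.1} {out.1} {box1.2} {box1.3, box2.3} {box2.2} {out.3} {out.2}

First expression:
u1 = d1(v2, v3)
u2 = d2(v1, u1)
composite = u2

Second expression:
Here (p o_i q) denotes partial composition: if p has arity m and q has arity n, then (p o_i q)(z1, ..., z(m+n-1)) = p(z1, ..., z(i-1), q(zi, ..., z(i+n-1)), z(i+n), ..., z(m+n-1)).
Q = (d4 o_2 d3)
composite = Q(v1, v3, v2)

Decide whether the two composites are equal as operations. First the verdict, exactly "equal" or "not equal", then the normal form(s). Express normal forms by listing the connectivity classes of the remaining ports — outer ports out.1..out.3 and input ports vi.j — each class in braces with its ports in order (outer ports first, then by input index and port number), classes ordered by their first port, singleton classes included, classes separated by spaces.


not equal; the first gives {out.1, out.3, v2.3, v3.1} {out.2, v1.3} {v1.1} {v1.2} {v2.1} {v2.2} {v3.2} {v3.3} and the second {out.1} {out.2} {out.3} {v1.1} {v1.2} {v1.3} {v2.1} {v2.2} {v2.3} {v3.1} {v3.2} {v3.3}

The first expression reduces to {out.1, out.3, v2.3, v3.1} {out.2, v1.3} {v1.1} {v1.2} {v2.1} {v2.2} {v3.2} {v3.3}
The second expression reduces to {out.1} {out.2} {out.3} {v1.1} {v1.2} {v1.3} {v2.1} {v2.2} {v2.3} {v3.1} {v3.2} {v3.3}
They disagree, so not equal.


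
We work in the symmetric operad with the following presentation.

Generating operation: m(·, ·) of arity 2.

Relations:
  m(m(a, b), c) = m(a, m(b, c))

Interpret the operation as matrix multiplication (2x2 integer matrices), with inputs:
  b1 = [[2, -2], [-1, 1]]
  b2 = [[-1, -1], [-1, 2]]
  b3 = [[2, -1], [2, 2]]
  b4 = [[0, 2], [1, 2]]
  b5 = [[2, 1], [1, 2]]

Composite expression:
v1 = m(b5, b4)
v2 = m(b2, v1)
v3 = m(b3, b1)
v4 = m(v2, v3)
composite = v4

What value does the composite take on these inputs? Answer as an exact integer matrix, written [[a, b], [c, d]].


[[-39, 39], [27, -27]]

m(b5, b4) = [[1, 6], [2, 6]]
m(b2, m(b5, b4)) = [[-3, -12], [3, 6]]
m(b3, b1) = [[5, -5], [2, -2]]
m(m(b2, m(b5, b4)), m(b3, b1)) = [[-39, 39], [27, -27]]


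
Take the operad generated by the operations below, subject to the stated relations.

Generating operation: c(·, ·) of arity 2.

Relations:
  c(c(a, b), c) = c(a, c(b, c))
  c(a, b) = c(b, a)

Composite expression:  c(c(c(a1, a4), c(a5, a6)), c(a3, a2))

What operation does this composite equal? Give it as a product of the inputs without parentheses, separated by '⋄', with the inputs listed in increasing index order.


a1 ⋄ a2 ⋄ a3 ⋄ a4 ⋄ a5 ⋄ a6

Any arrangement under c is one operation, so sort the a-inputs.
c(a1, a4) reduces to a1 ⋄ a4
c(a5, a6) reduces to a5 ⋄ a6
c(c(a1, a4), c(a5, a6)) reduces to a1 ⋄ a4 ⋄ a5 ⋄ a6
c(a3, a2) reduces to a3 ⋄ a2
c(c(c(a1, a4), c(a5, a6)), c(a3, a2)) reduces to a1 ⋄ a4 ⋄ a5 ⋄ a6 ⋄ a3 ⋄ a2
sorting the factors by input index: a1 ⋄ a2 ⋄ a3 ⋄ a4 ⋄ a5 ⋄ a6


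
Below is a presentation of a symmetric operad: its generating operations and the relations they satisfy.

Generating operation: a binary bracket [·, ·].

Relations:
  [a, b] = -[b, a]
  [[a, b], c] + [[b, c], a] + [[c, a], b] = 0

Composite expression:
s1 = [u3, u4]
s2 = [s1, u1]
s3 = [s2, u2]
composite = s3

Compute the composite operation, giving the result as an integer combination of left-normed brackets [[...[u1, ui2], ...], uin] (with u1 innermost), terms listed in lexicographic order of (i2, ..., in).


Antisymmetry and Jacobi reduce to u1-anchored left-normed brackets.
Composite bracket: [[[u3, u4], u1], u2]
The bracket unfolds into 8 signed words via [a, b] = ab - ba (2^3 = 8).
The u1-initial words carry the normal form:
  word u1u3u4u2 has sign -1, contributing -[[[u1, u3], u4], u2]
  word u1u4u3u2 has sign +1, contributing +[[[u1, u4], u3], u2]

-[[[u1, u3], u4], u2] + [[[u1, u4], u3], u2]


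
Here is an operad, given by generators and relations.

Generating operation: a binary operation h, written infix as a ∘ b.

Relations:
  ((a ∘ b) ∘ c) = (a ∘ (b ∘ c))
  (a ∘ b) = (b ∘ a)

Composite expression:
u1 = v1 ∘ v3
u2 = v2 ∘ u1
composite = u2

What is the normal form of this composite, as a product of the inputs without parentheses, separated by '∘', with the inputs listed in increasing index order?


v1 ∘ v2 ∘ v3

Any arrangement under h is one operation, so sort the v-inputs.
(v1 ∘ v3) collapses to v1 ∘ v3
(v2 ∘ (v1 ∘ v3)) collapses to v2 ∘ v1 ∘ v3
rearranged into index order: v1 ∘ v2 ∘ v3


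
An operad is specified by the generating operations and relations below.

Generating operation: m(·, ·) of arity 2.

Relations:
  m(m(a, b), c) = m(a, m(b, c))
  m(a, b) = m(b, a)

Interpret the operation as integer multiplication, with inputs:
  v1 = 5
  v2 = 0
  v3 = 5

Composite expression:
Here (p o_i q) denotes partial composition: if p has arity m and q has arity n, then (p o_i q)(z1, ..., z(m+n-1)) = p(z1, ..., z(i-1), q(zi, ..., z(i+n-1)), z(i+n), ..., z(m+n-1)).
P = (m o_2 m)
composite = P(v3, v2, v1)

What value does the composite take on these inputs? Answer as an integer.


0

m(v2, v1) = 0
m(v3, m(v2, v1)) = 0


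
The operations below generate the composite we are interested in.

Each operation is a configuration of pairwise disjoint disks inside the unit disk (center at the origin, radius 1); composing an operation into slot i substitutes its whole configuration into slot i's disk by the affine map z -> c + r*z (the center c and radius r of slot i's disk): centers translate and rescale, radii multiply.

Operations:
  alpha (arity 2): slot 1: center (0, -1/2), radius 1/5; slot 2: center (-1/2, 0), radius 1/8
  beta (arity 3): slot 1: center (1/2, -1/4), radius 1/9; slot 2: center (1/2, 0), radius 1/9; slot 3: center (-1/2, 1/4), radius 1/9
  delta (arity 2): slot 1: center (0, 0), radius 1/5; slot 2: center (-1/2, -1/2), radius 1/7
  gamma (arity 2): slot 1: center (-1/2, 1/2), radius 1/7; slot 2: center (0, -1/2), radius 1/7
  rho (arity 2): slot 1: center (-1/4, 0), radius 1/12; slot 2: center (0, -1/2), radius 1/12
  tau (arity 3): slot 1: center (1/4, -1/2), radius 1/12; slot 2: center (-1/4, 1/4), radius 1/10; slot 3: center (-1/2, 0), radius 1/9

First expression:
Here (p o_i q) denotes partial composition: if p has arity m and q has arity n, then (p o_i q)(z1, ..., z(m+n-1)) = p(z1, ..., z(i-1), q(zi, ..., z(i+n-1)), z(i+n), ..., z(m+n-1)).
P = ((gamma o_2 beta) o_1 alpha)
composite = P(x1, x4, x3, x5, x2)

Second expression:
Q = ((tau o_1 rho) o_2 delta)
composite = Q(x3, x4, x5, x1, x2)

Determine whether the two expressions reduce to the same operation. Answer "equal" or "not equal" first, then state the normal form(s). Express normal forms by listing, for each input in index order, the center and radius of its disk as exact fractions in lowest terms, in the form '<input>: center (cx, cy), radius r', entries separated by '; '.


not equal; the first gives x1: center (-1/2, 3/7), radius 1/35; x2: center (-1/14, -13/28), radius 1/63; x3: center (1/14, -15/28), radius 1/63; x4: center (-4/7, 1/2), radius 1/56; x5: center (1/14, -1/2), radius 1/63 and the second x1: center (-1/4, 1/4), radius 1/10; x2: center (-1/2, 0), radius 1/9; x3: center (11/48, -1/2), radius 1/144; x4: center (1/4, -13/24), radius 1/720; x5: center (71/288, -157/288), radius 1/1008

In normal form, the first expression is x1: center (-1/2, 3/7), radius 1/35; x2: center (-1/14, -13/28), radius 1/63; x3: center (1/14, -15/28), radius 1/63; x4: center (-4/7, 1/2), radius 1/56; x5: center (1/14, -1/2), radius 1/63
In normal form, the second expression is x1: center (-1/4, 1/4), radius 1/10; x2: center (-1/2, 0), radius 1/9; x3: center (11/48, -1/2), radius 1/144; x4: center (1/4, -13/24), radius 1/720; x5: center (71/288, -157/288), radius 1/1008
No match — not equal.


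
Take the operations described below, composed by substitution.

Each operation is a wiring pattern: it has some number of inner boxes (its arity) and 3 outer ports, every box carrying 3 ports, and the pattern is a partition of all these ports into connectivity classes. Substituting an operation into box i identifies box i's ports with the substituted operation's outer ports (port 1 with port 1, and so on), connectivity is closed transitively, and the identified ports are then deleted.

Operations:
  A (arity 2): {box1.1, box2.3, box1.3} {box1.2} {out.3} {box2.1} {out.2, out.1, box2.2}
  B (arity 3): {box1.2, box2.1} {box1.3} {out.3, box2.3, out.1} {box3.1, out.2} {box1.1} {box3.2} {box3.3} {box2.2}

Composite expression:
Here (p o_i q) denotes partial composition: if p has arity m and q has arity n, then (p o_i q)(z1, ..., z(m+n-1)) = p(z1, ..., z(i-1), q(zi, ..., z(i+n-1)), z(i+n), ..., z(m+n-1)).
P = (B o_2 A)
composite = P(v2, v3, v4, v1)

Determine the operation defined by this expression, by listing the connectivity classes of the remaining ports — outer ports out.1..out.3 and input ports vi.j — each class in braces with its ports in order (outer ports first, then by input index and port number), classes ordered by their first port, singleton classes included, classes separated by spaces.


{out.1, out.3} {out.2, v1.1} {v1.2} {v1.3} {v2.1} {v2.2, v4.2} {v2.3} {v3.1, v3.3, v4.3} {v3.2} {v4.1}

Substituting into B glues patterns; closure does the rest.
A over (v3, v4) gives {out.1, out.2, v4.2} {out.3} {v3.1, v3.3, v4.3} {v3.2} {v4.1}, out.j being that stage's outer ports
B over (v2, v3, v4, v1) gives {out.1, out.3} {out.2, v1.1} {v1.2} {v1.3} {v2.1} {v2.2, v4.2} {v2.3} {v3.1, v3.3, v4.3} {v3.2} {v4.1}, out.j being that stage's outer ports


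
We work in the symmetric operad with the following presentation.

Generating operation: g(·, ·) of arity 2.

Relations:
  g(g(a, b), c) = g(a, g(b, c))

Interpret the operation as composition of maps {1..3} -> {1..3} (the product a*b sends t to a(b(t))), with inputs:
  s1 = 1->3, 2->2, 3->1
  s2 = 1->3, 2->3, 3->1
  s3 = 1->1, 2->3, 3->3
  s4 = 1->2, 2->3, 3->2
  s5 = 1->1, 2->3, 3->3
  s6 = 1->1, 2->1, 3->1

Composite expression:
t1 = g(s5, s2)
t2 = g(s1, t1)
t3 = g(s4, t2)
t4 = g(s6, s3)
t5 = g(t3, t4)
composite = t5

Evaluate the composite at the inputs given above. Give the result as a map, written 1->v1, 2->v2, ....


g(s5, s2) = 1->3, 2->3, 3->1
g(s1, g(s5, s2)) = 1->1, 2->1, 3->3
g(s4, g(s1, g(s5, s2))) = 1->2, 2->2, 3->2
g(s6, s3) = 1->1, 2->1, 3->1
g(g(s4, g(s1, g(s5, s2))), g(s6, s3)) = 1->2, 2->2, 3->2

1->2, 2->2, 3->2


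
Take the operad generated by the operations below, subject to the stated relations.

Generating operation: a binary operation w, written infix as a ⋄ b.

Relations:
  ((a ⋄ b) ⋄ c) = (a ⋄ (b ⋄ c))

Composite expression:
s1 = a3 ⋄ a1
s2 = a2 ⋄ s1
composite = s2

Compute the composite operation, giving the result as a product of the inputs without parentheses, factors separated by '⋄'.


a2 ⋄ a3 ⋄ a1


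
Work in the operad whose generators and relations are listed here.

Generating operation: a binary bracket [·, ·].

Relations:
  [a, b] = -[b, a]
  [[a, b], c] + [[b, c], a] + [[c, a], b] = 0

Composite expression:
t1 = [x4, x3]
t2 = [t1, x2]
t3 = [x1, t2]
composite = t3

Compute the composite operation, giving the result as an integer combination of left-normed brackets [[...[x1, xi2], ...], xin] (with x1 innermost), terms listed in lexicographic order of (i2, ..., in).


[[[x1, x2], x3], x4] - [[[x1, x2], x4], x3] - [[[x1, x3], x4], x2] + [[[x1, x4], x3], x2]


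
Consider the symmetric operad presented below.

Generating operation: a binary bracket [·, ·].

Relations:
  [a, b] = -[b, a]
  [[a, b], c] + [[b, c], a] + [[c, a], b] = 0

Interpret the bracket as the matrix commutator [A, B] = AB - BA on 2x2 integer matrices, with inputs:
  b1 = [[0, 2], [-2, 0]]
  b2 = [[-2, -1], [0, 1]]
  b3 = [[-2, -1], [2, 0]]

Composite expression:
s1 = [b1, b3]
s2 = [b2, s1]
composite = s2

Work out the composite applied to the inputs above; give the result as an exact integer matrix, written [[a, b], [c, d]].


[b1, b3] = [[2, 4], [4, -2]]
[b2, [b1, b3]] = [[-4, -8], [12, 4]]

[[-4, -8], [12, 4]]


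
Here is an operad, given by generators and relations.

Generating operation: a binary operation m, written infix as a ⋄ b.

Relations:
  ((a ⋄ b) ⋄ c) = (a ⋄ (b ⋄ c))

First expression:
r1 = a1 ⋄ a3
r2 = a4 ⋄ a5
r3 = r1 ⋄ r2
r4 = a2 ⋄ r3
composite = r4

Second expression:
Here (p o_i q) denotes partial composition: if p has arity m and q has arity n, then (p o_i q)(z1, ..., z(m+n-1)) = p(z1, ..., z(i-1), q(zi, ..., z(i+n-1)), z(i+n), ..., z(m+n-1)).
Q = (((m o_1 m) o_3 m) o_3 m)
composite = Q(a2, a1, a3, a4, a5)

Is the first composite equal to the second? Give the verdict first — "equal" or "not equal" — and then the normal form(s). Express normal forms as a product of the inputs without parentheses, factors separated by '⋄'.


In normal form, the first expression is a2 ⋄ a1 ⋄ a3 ⋄ a4 ⋄ a5
In normal form, the second expression is a2 ⋄ a1 ⋄ a3 ⋄ a4 ⋄ a5
The forms coincide; equal.

equal — both sides give a2 ⋄ a1 ⋄ a3 ⋄ a4 ⋄ a5


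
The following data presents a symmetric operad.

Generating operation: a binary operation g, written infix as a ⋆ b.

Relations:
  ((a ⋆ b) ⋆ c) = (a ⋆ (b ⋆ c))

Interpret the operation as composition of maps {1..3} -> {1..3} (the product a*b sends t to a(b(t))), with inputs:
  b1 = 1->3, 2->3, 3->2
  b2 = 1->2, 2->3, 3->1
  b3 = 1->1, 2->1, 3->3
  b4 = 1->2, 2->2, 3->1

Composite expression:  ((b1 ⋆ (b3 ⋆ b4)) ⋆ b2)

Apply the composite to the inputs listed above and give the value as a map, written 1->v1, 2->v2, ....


1->3, 2->3, 3->3

(b3 ⋆ b4) = 1->1, 2->1, 3->1
(b1 ⋆ (b3 ⋆ b4)) = 1->3, 2->3, 3->3
((b1 ⋆ (b3 ⋆ b4)) ⋆ b2) = 1->3, 2->3, 3->3


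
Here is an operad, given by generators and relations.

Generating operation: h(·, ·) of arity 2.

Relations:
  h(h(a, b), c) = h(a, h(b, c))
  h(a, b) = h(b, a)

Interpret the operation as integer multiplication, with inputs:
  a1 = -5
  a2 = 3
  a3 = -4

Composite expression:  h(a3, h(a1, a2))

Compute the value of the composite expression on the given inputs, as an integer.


60

h(a1, a2) = -15
h(a3, h(a1, a2)) = 60


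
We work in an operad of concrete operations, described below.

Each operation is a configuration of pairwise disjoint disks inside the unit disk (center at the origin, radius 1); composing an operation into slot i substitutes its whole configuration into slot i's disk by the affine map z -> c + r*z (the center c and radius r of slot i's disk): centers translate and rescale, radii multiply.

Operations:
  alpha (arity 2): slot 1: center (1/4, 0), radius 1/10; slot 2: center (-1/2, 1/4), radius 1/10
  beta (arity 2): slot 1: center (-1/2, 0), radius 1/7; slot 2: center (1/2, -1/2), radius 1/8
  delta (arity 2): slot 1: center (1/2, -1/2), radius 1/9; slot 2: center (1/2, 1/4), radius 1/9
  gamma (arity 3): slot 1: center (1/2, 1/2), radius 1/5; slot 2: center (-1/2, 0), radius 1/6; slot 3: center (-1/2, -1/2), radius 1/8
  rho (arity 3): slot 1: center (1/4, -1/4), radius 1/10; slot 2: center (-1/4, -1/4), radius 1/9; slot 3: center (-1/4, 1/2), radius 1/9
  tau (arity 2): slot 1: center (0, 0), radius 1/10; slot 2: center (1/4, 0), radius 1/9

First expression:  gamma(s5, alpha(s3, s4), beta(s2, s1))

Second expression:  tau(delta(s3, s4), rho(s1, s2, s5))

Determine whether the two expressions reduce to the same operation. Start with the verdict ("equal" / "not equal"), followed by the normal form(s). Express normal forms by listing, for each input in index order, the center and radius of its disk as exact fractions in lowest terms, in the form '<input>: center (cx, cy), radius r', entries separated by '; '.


not equal; the first gives s1: center (-7/16, -9/16), radius 1/64; s2: center (-9/16, -1/2), radius 1/56; s3: center (-11/24, 0), radius 1/60; s4: center (-7/12, 1/24), radius 1/60; s5: center (1/2, 1/2), radius 1/5 and the second s1: center (5/18, -1/36), radius 1/90; s2: center (2/9, -1/36), radius 1/81; s3: center (1/20, -1/20), radius 1/90; s4: center (1/20, 1/40), radius 1/90; s5: center (2/9, 1/18), radius 1/81

The first expression, normalized: s1: center (-7/16, -9/16), radius 1/64; s2: center (-9/16, -1/2), radius 1/56; s3: center (-11/24, 0), radius 1/60; s4: center (-7/12, 1/24), radius 1/60; s5: center (1/2, 1/2), radius 1/5
The second expression, normalized: s1: center (5/18, -1/36), radius 1/90; s2: center (2/9, -1/36), radius 1/81; s3: center (1/20, -1/20), radius 1/90; s4: center (1/20, 1/40), radius 1/90; s5: center (2/9, 1/18), radius 1/81
The normal forms differ: not equal.


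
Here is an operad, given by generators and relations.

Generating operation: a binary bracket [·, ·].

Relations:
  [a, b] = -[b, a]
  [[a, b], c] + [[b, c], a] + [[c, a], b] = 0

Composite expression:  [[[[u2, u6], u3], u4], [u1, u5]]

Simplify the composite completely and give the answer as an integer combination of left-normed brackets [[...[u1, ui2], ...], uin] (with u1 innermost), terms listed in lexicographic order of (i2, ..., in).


-[[[[[u1, u5], u2], u6], u3], u4] + [[[[[u1, u5], u3], u2], u6], u4] - [[[[[u1, u5], u3], u6], u2], u4] + [[[[[u1, u5], u4], u2], u6], u3] - [[[[[u1, u5], u4], u3], u2], u6] + [[[[[u1, u5], u4], u3], u6], u2] - [[[[[u1, u5], u4], u6], u2], u3] + [[[[[u1, u5], u6], u2], u3], u4]


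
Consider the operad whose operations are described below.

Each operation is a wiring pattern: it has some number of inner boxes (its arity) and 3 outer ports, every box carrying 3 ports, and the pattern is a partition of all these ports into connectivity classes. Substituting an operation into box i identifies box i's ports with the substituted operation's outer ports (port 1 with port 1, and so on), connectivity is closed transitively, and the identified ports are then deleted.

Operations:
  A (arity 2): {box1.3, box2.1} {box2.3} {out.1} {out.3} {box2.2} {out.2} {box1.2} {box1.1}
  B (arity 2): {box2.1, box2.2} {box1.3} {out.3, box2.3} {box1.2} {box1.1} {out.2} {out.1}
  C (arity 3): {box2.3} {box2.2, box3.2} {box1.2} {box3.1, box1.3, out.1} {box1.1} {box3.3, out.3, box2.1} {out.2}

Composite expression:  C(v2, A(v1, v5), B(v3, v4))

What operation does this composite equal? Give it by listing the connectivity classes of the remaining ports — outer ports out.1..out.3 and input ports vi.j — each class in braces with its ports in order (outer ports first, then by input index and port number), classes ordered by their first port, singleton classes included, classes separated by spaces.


Two ports join when wires chain via C-identified ports.
composing A on (v1, v5), with out.j its own outer ports: {out.1} {out.2} {out.3} {v1.1} {v1.2} {v1.3, v5.1} {v5.2} {v5.3}
composing B on (v3, v4), with out.j its own outer ports: {out.1} {out.2} {out.3, v4.3} {v3.1} {v3.2} {v3.3} {v4.1, v4.2}
composing C on (v2, v1, v5, v3, v4), with out.j its own outer ports: {out.1, v2.3} {out.2} {out.3, v4.3} {v1.1} {v1.2} {v1.3, v5.1} {v2.1} {v2.2} {v3.1} {v3.2} {v3.3} {v4.1, v4.2} {v5.2} {v5.3}

{out.1, v2.3} {out.2} {out.3, v4.3} {v1.1} {v1.2} {v1.3, v5.1} {v2.1} {v2.2} {v3.1} {v3.2} {v3.3} {v4.1, v4.2} {v5.2} {v5.3}


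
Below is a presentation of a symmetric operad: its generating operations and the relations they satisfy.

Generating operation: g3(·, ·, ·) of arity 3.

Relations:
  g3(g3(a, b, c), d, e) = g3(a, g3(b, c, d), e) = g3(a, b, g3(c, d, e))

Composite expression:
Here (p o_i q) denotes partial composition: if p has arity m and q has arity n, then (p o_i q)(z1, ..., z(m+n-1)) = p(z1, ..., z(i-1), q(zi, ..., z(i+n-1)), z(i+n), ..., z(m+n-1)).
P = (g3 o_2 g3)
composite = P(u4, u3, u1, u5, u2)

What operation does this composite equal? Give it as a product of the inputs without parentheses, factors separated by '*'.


All parenthesizations of g3 agree; list the u-inputs left to right.
g3(u3, u1, u5) reduces to u3 * u1 * u5
g3(u4, g3(u3, u1, u5), u2) reduces to u4 * u3 * u1 * u5 * u2

u4 * u3 * u1 * u5 * u2


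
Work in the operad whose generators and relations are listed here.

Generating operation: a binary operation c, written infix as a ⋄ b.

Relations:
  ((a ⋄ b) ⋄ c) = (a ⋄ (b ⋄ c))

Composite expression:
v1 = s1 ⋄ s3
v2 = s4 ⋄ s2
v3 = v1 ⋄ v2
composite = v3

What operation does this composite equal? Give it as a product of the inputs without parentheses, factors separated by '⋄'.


Under associativity of c, the answer is the s's in reading order.
(s1 ⋄ s3) spells out as s1 ⋄ s3
(s4 ⋄ s2) spells out as s4 ⋄ s2
((s1 ⋄ s3) ⋄ (s4 ⋄ s2)) spells out as s1 ⋄ s3 ⋄ s4 ⋄ s2

s1 ⋄ s3 ⋄ s4 ⋄ s2


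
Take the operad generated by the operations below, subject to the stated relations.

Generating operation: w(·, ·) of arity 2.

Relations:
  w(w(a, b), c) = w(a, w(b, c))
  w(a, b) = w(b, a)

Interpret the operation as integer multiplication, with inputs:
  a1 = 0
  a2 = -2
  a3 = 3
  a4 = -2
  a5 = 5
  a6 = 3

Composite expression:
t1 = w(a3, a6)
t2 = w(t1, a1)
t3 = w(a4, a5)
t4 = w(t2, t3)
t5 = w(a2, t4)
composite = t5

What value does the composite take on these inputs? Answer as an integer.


0

w(a3, a6) = 9
w(w(a3, a6), a1) = 0
w(a4, a5) = -10
w(w(w(a3, a6), a1), w(a4, a5)) = 0
w(a2, w(w(w(a3, a6), a1), w(a4, a5))) = 0


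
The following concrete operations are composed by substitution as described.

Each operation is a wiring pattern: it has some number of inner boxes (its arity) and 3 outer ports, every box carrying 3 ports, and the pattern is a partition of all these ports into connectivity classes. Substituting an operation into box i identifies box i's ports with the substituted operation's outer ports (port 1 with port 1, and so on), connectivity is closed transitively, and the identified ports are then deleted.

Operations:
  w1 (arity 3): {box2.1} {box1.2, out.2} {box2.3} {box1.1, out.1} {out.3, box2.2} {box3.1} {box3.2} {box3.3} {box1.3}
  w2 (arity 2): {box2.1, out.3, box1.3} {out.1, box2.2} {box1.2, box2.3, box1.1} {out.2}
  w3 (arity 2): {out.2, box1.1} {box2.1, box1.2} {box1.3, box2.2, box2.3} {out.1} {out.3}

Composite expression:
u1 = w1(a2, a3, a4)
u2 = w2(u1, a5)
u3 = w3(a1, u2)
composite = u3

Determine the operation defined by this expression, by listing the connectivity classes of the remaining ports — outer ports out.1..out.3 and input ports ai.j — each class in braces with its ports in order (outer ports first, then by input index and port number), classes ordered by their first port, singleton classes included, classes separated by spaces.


{out.1} {out.2, a1.1} {out.3} {a1.2, a5.2} {a1.3, a3.2, a5.1} {a2.1, a2.2, a5.3} {a2.3} {a3.1} {a3.3} {a4.1} {a4.2} {a4.3}


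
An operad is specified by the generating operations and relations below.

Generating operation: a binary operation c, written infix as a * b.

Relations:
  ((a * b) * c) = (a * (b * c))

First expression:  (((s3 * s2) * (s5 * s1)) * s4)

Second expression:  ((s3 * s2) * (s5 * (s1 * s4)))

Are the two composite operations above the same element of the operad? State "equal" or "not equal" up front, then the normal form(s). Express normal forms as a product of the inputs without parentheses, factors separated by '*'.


equal — both sides give s3 * s2 * s5 * s1 * s4

The first composite normalizes to s3 * s2 * s5 * s1 * s4
The second composite normalizes to s3 * s2 * s5 * s1 * s4
Both agree, so they are equal.


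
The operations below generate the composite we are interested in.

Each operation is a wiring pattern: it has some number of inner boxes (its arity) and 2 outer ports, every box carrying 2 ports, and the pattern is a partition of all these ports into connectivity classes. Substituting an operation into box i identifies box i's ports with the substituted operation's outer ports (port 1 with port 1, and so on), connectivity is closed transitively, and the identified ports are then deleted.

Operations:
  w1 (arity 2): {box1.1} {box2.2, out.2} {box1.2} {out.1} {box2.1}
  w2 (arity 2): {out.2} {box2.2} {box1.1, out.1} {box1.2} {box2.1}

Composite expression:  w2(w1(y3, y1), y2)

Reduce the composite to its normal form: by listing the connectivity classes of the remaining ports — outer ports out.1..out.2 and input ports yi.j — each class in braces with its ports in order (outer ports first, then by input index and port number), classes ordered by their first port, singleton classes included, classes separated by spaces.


{out.1} {out.2} {y1.1} {y1.2} {y2.1} {y2.2} {y3.1} {y3.2}

Treat the ports identified at w2 as solder joints: merge, then drop.
composing w1 on (y3, y1), with out.j its own outer ports: {out.1} {out.2, y1.2} {y1.1} {y3.1} {y3.2}
composing w2 on (y3, y1, y2), with out.j its own outer ports: {out.1} {out.2} {y1.1} {y1.2} {y2.1} {y2.2} {y3.1} {y3.2}


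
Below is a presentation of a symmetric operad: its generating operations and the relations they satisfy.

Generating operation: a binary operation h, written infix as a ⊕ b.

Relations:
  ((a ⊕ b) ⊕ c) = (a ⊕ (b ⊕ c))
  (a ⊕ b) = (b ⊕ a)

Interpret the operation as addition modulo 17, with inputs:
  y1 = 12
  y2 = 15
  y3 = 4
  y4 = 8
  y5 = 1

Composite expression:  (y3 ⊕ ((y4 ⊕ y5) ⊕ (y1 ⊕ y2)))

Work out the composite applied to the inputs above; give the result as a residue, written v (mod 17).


6 (mod 17)

(y4 ⊕ y5) = 9
(y1 ⊕ y2) = 10
((y4 ⊕ y5) ⊕ (y1 ⊕ y2)) = 2
(y3 ⊕ ((y4 ⊕ y5) ⊕ (y1 ⊕ y2))) = 6


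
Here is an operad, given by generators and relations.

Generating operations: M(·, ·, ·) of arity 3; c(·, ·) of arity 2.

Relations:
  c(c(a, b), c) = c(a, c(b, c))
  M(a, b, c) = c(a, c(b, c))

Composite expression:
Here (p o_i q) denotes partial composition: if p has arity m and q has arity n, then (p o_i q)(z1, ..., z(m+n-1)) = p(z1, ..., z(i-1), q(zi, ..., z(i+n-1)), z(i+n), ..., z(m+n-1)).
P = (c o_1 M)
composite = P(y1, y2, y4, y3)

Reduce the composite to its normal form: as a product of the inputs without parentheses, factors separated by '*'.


y1 * y2 * y4 * y3

The c-tree's shape is irrelevant; the y-reading-order decides.
M(y1, y2, y4) spells out as y1 * y2 * y4
c(M(y1, y2, y4), y3) spells out as y1 * y2 * y4 * y3


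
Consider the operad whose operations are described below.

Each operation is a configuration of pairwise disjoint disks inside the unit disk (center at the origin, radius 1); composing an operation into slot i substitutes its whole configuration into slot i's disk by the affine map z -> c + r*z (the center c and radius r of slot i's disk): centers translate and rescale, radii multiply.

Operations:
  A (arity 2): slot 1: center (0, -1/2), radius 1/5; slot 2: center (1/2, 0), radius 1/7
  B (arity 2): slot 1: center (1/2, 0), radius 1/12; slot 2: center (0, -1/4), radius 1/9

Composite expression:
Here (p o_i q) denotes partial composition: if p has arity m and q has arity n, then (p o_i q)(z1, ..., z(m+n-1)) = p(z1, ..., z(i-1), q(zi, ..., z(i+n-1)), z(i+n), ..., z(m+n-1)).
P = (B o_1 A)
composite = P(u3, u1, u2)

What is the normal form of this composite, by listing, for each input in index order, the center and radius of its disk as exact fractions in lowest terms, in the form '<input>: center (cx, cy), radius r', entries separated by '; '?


Nesting under B composes maps z -> c + r*z down each u-path.
input u3: composing its 2 substitution steps yields center (1/2, -1/24), radius 1/60
input u1: composing its 2 substitution steps yields center (13/24, 0), radius 1/84
input u2: composing its 1 substitution step yields center (0, -1/4), radius 1/9

u1: center (13/24, 0), radius 1/84; u2: center (0, -1/4), radius 1/9; u3: center (1/2, -1/24), radius 1/60


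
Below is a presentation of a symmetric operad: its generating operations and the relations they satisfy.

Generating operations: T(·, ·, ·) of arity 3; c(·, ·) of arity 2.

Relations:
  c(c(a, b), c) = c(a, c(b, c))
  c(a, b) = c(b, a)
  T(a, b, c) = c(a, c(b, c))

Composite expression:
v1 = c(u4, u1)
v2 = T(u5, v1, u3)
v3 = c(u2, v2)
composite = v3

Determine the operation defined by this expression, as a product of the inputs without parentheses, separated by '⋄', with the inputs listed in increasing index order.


u1 ⋄ u2 ⋄ u3 ⋄ u4 ⋄ u5

With c associative and commutative, the u-input set is all that matters.
c(u4, u1) collapses to u4 ⋄ u1
T(u5, c(u4, u1), u3) collapses to u5 ⋄ u4 ⋄ u1 ⋄ u3
c(u2, T(u5, c(u4, u1), u3)) collapses to u2 ⋄ u5 ⋄ u4 ⋄ u1 ⋄ u3
rearranged into index order: u1 ⋄ u2 ⋄ u3 ⋄ u4 ⋄ u5


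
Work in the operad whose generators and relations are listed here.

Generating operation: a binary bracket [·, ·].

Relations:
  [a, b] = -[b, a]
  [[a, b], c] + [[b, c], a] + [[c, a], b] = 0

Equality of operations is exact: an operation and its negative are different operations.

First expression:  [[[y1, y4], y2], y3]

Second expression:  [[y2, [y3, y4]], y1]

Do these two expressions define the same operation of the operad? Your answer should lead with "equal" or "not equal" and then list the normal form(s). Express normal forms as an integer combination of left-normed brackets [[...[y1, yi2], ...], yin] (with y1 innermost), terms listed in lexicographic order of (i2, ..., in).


not equal; the first gives [[[y1, y4], y2], y3] and the second -[[[y1, y2], y3], y4] + [[[y1, y2], y4], y3] + [[[y1, y3], y4], y2] - [[[y1, y4], y3], y2]

The first composite normalizes to [[[y1, y4], y2], y3]
The second composite normalizes to -[[[y1, y2], y3], y4] + [[[y1, y2], y4], y3] + [[[y1, y3], y4], y2] - [[[y1, y4], y3], y2]
No match — not equal.


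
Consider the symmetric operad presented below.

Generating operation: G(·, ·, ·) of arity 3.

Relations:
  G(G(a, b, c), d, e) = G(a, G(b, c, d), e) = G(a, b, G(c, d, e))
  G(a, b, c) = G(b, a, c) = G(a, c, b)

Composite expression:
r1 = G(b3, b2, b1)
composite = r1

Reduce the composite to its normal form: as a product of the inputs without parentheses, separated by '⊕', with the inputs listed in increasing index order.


b1 ⊕ b2 ⊕ b3

With G associative and commutative, the b-input set is all that matters.
G(b3, b2, b1) unparenthesizes to b3 ⊕ b2 ⊕ b1
putting the inputs in ascending order: b1 ⊕ b2 ⊕ b3
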